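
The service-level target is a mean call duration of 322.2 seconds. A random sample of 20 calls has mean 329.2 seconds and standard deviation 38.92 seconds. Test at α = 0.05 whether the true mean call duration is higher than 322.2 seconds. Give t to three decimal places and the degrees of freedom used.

t = 0.804, df = 19

H0: μ = 322.2; H1: μ > 322.2 (one-sample t-test, right-tailed).
t = (x̄ − μ₀)/(s/√n) = (329.2 − 322.2)/(38.92/√20) = 0.804
df = n − 1 = 19
p-value = P(T ≥ 0.804) ≈ 0.216
Since p ≈ 0.216 > α = 0.05, fail to reject H0; the evidence is not statistically significant.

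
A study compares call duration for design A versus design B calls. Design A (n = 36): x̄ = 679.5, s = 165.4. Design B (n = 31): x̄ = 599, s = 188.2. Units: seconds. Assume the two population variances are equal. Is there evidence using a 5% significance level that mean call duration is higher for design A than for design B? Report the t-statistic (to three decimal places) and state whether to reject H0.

Let group 1 = design A, group 2 = design B. H0: μ_1 = μ_2; H1: μ_1 > μ_2 (two-sample pooled-variance t-test, right-tailed).
s_p² = [(36−1)·165.4² + (31−1)·188.2²]/(36+31−2) = 31078.1
t = (679.5 − 599)/√[31078.1·(1/36 + 1/31)] = 1.864
df = n₁ + n₂ − 2 = 65
p-value = P(T ≥ 1.864) ≈ 0.033
Since p ≈ 0.033 < α = 0.05, reject H0; the data support H1.

t = 1.864; reject H0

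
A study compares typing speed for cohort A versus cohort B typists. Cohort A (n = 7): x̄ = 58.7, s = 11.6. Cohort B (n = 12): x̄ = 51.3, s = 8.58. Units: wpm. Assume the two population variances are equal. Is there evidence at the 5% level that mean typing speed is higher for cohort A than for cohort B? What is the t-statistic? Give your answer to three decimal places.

1.595

Let group 1 = cohort A, group 2 = cohort B. H0: μ_1 = μ_2; H1: μ_1 > μ_2 (two-sample pooled-variance t-test, right-tailed).
s_p² = [(7−1)·11.6² + (12−1)·8.58²]/(7+12−2) = 95.1259
t = (58.7 − 51.3)/√[95.1259·(1/7 + 1/12)] = 1.595
df = n₁ + n₂ − 2 = 17
p-value = P(T ≥ 1.595) ≈ 0.065
Since p ≈ 0.065 > α = 0.05, fail to reject H0; the evidence is not statistically significant.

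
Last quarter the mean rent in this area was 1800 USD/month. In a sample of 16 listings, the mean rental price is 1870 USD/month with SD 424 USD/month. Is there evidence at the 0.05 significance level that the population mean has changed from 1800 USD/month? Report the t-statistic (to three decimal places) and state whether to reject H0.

t = 0.660; fail to reject H0

H0: μ = 1800; H1: μ ≠ 1800 (one-sample t-test, two-sided).
t = (x̄ − μ₀)/(s/√n) = (1870 − 1800)/(424/√16) = 0.660
df = n − 1 = 15
Two-sided p-value ≈ 0.519
Since p ≈ 0.519 > α = 0.05, fail to reject H0; the data do not provide sufficient evidence against H0.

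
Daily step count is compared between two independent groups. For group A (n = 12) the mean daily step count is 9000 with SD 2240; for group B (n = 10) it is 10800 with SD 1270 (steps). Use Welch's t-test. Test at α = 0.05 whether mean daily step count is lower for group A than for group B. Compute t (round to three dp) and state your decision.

Let group 1 = group A, group 2 = group B. H0: μ_1 = μ_2; H1: μ_1 < μ_2 (Welch's two-sample t-test, left-tailed).
t = (x̄_1 − x̄_2)/√(s_1²/n_1 + s_2²/n_2) = (9000 − 10800)/√(2240²/12 + 1270²/10) = -2.365
Welch–Satterthwaite df ≈ 17.87
p-value = P(T ≤ -2.365) ≈ 0.015
Since p ≈ 0.015 < α = 0.05, reject H0; the data support H1.

t = -2.365; reject H0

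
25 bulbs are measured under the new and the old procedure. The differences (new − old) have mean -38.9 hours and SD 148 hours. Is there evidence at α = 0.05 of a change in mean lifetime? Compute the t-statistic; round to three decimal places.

H0: μ_d = 0; H1: μ_d ≠ 0 (paired t-test on the differences, two-sided).
t = d̄/(s_d/√n) = -38.9/(148/√25) = -1.314
df = n − 1 = 24
Two-sided p-value ≈ 0.2012
Since p ≈ 0.2012 > α = 0.05, fail to reject H0; the evidence is not statistically significant.

-1.314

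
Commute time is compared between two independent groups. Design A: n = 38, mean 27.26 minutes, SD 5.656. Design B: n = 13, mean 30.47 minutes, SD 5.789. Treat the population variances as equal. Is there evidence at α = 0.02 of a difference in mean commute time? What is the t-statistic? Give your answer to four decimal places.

-1.7561

Let group 1 = design A, group 2 = design B. H0: μ_1 = μ_2; H1: μ_1 ≠ μ_2 (two-sample pooled-variance t-test, two-sided).
s_p² = [(38−1)·5.656² + (13−1)·5.789²]/(38+13−2) = 32.3631
t = (27.26 − 30.47)/√[32.3631·(1/38 + 1/13)] = -1.7561
df = n₁ + n₂ − 2 = 49
Two-sided p-value ≈ 0.085
Since p ≈ 0.085 > α = 0.02, fail to reject H0; the evidence is not statistically significant.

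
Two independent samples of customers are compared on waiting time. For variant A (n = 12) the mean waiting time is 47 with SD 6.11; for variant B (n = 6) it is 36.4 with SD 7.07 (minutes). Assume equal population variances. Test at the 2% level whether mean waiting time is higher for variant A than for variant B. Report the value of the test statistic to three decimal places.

Let group 1 = variant A, group 2 = variant B. H0: μ_1 = μ_2; H1: μ_1 > μ_2 (two-sample pooled-variance t-test, right-tailed).
s_p² = [(12−1)·6.11² + (6−1)·7.07²]/(12+6−2) = 41.2861
t = (47 − 36.4)/√[41.2861·(1/12 + 1/6)] = 3.299
df = n₁ + n₂ − 2 = 16
p-value = P(T ≥ 3.299) ≈ 0.002
Since p ≈ 0.002 < α = 0.02, reject H0; the data support H1.

3.299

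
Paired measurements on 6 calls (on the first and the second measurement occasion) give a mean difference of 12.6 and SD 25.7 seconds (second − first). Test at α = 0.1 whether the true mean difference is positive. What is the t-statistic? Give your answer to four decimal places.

H0: μ_d = 0; H1: μ_d > 0 (paired t-test on the differences, right-tailed).
t = d̄/(s_d/√n) = 12.6/(25.7/√6) = 1.2009
df = n − 1 = 5
p-value = P(T ≥ 1.2009) ≈ 0.1418
Since p ≈ 0.1418 > α = 0.1, fail to reject H0; the data do not provide sufficient evidence against H0.

1.2009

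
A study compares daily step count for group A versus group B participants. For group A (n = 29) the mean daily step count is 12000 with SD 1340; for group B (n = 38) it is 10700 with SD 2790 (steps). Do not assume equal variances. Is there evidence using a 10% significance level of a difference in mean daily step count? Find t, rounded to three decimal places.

Let group 1 = group A, group 2 = group B. H0: μ_1 = μ_2; H1: μ_1 ≠ μ_2 (Welch's two-sample t-test, two-sided).
t = (x̄_1 − x̄_2)/√(s_1²/n_1 + s_2²/n_2) = (12000 − 10700)/√(1340²/29 + 2790²/38) = 2.517
Welch–Satterthwaite df ≈ 55.99
Two-sided p-value ≈ 0.0147
Since p ≈ 0.0147 < α = 0.1, reject H0; the evidence is statistically significant.

2.517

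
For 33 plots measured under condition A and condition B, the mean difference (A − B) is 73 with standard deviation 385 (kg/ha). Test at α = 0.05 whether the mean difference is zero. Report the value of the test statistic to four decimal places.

H0: μ_d = 0; H1: μ_d ≠ 0 (paired t-test on the differences, two-sided).
t = d̄/(s_d/√n) = 73/(385/√33) = 1.0892
df = n − 1 = 32
Two-sided p-value ≈ 0.284
Since p ≈ 0.284 > α = 0.05, fail to reject H0; the evidence is not statistically significant.

1.0892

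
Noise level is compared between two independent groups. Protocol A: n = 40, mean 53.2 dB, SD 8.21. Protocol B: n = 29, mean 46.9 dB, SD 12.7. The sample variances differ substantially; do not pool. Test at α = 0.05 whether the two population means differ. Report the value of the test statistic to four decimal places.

Let group 1 = protocol A, group 2 = protocol B. H0: μ_1 = μ_2; H1: μ_1 ≠ μ_2 (Welch's two-sample t-test, two-sided).
t = (x̄_1 − x̄_2)/√(s_1²/n_1 + s_2²/n_2) = (53.2 − 46.9)/√(8.21²/40 + 12.7²/29) = 2.3403
Welch–Satterthwaite df ≈ 44.60
Two-sided p-value ≈ 0.024
Since p ≈ 0.024 < α = 0.05, reject H0; the evidence is statistically significant.

2.3403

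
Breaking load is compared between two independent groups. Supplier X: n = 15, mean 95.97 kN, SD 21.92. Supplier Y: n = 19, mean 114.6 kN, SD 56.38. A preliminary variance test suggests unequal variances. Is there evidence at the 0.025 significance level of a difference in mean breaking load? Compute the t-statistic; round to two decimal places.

Let group 1 = supplier X, group 2 = supplier Y. H0: μ_1 = μ_2; H1: μ_1 ≠ μ_2 (Welch's two-sample t-test, two-sided).
t = (x̄_1 − x̄_2)/√(s_1²/n_1 + s_2²/n_2) = (95.97 − 114.6)/√(21.92²/15 + 56.38²/19) = -1.32
Welch–Satterthwaite df ≈ 24.40
Two-sided p-value ≈ 0.1992
Since p ≈ 0.1992 > α = 0.025, fail to reject H0; the data do not provide sufficient evidence against H0.

-1.32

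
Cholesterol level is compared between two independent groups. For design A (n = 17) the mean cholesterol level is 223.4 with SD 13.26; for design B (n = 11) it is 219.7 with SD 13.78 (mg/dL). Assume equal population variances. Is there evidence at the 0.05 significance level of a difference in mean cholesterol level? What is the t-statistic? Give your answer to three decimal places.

Let group 1 = design A, group 2 = design B. H0: μ_1 = μ_2; H1: μ_1 ≠ μ_2 (two-sample pooled-variance t-test, two-sided).
s_p² = [(17−1)·13.26² + (11−1)·13.78²]/(17+11−2) = 181.236
t = (223.4 − 219.7)/√[181.236·(1/17 + 1/11)] = 0.710
df = n₁ + n₂ − 2 = 26
Two-sided p-value ≈ 0.4839
Since p ≈ 0.4839 > α = 0.05, fail to reject H0; the evidence is not statistically significant.

0.710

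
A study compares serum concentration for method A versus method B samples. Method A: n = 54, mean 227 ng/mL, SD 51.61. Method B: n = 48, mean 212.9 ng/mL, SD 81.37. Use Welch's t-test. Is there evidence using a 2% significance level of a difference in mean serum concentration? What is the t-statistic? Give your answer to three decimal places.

Let group 1 = method A, group 2 = method B. H0: μ_1 = μ_2; H1: μ_1 ≠ μ_2 (Welch's two-sample t-test, two-sided).
t = (x̄_1 − x̄_2)/√(s_1²/n_1 + s_2²/n_2) = (227 − 212.9)/√(51.61²/54 + 81.37²/48) = 1.030
Welch–Satterthwaite df ≈ 77.80
Two-sided p-value ≈ 0.306
Since p ≈ 0.306 > α = 0.02, fail to reject H0; the evidence is not statistically significant.

1.030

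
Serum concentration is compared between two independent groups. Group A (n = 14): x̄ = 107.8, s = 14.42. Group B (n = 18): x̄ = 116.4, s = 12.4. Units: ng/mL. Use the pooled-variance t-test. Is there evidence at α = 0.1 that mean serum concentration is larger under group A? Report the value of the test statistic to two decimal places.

Let group 1 = group A, group 2 = group B. H0: μ_1 = μ_2; H1: μ_1 > μ_2 (two-sample pooled-variance t-test, right-tailed).
s_p² = [(14−1)·14.42² + (18−1)·12.4²]/(14+18−2) = 177.236
t = (107.8 − 116.4)/√[177.236·(1/14 + 1/18)] = -1.81
df = n₁ + n₂ − 2 = 30
p-value = P(T ≥ -1.81) ≈ 0.9601
Since p ≈ 0.9601 > α = 0.1, fail to reject H0; the evidence is not statistically significant.

-1.81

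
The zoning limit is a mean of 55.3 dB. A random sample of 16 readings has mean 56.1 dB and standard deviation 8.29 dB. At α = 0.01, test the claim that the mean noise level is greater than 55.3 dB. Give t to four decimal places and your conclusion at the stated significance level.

H0: μ = 55.3; H1: μ > 55.3 (one-sample t-test, right-tailed).
t = (x̄ − μ₀)/(s/√n) = (56.1 − 55.3)/(8.29/√16) = 0.3860
df = n − 1 = 15
p-value = P(T ≥ 0.3860) ≈ 0.3525
Since p ≈ 0.3525 > α = 0.01, fail to reject H0; the data do not provide sufficient evidence against H0.

t = 0.3860; fail to reject H0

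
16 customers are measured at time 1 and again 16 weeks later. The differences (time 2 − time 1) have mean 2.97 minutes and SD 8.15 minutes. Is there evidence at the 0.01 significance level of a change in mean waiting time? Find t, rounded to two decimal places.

1.46

H0: μ_d = 0; H1: μ_d ≠ 0 (paired t-test on the differences, two-sided).
t = d̄/(s_d/√n) = 2.97/(8.15/√16) = 1.46
df = n − 1 = 15
Two-sided p-value ≈ 0.166
Since p ≈ 0.166 > α = 0.01, fail to reject H0; the evidence is not statistically significant.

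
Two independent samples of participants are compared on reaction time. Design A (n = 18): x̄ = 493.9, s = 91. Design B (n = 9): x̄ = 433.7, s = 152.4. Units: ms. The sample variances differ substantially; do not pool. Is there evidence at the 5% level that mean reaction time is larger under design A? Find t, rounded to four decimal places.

1.0917

Let group 1 = design A, group 2 = design B. H0: μ_1 = μ_2; H1: μ_1 > μ_2 (Welch's two-sample t-test, right-tailed).
t = (x̄_1 − x̄_2)/√(s_1²/n_1 + s_2²/n_2) = (493.9 − 433.7)/√(91²/18 + 152.4²/9) = 1.0917
Welch–Satterthwaite df ≈ 10.94
p-value = P(T ≥ 1.0917) ≈ 0.1492
Since p ≈ 0.1492 > α = 0.05, fail to reject H0; the data do not provide sufficient evidence against H0.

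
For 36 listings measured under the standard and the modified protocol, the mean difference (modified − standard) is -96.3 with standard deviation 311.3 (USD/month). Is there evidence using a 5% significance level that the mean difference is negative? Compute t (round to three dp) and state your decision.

H0: μ_d = 0; H1: μ_d < 0 (paired t-test on the differences, left-tailed).
t = d̄/(s_d/√n) = -96.3/(311.3/√36) = -1.856
df = n − 1 = 35
p-value = P(T ≤ -1.856) ≈ 0.036
Since p ≈ 0.036 < α = 0.05, reject H0; the evidence is statistically significant.

t = -1.856; reject H0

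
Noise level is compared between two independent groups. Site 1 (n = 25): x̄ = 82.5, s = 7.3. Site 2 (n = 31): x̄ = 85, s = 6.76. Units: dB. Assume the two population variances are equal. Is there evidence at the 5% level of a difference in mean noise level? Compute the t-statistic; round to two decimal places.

Let group 1 = site 1, group 2 = site 2. H0: μ_1 = μ_2; H1: μ_1 ≠ μ_2 (two-sample pooled-variance t-test, two-sided).
s_p² = [(25−1)·7.3² + (31−1)·6.76²]/(25+31−2) = 49.072
t = (82.5 − 85)/√[49.072·(1/25 + 1/31)] = -1.33
df = n₁ + n₂ − 2 = 54
Two-sided p-value ≈ 0.1899
Since p ≈ 0.1899 > α = 0.05, fail to reject H0; the data do not provide sufficient evidence against H0.

-1.33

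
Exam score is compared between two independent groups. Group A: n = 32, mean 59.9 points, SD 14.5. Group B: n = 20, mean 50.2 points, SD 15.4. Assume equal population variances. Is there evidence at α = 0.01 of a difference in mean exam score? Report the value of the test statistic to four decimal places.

Let group 1 = group A, group 2 = group B. H0: μ_1 = μ_2; H1: μ_1 ≠ μ_2 (two-sample pooled-variance t-test, two-sided).
s_p² = [(32−1)·14.5² + (20−1)·15.4²]/(32+20−2) = 220.476
t = (59.9 − 50.2)/√[220.476·(1/32 + 1/20)] = 2.2918
df = n₁ + n₂ − 2 = 50
Two-sided p-value ≈ 0.026
Since p ≈ 0.026 > α = 0.01, fail to reject H0; the data do not provide sufficient evidence against H0.

2.2918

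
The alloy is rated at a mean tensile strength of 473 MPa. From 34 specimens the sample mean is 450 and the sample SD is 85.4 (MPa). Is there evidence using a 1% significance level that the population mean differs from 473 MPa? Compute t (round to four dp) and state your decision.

H0: μ = 473; H1: μ ≠ 473 (one-sample t-test, two-sided).
t = (x̄ − μ₀)/(s/√n) = (450 − 473)/(85.4/√34) = -1.5704
df = n − 1 = 33
Two-sided p-value ≈ 0.126
Since p ≈ 0.126 > α = 0.01, fail to reject H0; the evidence is not statistically significant.

t = -1.5704; fail to reject H0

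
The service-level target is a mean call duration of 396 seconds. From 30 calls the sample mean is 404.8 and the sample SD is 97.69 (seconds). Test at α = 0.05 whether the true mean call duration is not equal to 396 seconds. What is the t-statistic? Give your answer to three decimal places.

0.493

H0: μ = 396; H1: μ ≠ 396 (one-sample t-test, two-sided).
t = (x̄ − μ₀)/(s/√n) = (404.8 − 396)/(97.69/√30) = 0.493
df = n − 1 = 29
Two-sided p-value ≈ 0.6255
Since p ≈ 0.6255 > α = 0.05, fail to reject H0; the data do not provide sufficient evidence against H0.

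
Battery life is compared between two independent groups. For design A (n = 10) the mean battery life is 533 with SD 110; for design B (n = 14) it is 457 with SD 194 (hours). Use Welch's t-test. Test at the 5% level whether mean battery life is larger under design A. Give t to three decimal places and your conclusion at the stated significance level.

Let group 1 = design A, group 2 = design B. H0: μ_1 = μ_2; H1: μ_1 > μ_2 (Welch's two-sample t-test, right-tailed).
t = (x̄_1 − x̄_2)/√(s_1²/n_1 + s_2²/n_2) = (533 − 457)/√(110²/10 + 194²/14) = 1.217
Welch–Satterthwaite df ≈ 21.15
p-value = P(T ≥ 1.217) ≈ 0.118
Since p ≈ 0.118 > α = 0.05, fail to reject H0; the data do not provide sufficient evidence against H0.

t = 1.217; fail to reject H0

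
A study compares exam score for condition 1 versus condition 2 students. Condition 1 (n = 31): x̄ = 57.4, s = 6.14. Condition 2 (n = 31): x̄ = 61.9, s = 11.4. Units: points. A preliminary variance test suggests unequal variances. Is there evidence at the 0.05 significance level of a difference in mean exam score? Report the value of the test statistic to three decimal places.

-1.935

Let group 1 = condition 1, group 2 = condition 2. H0: μ_1 = μ_2; H1: μ_1 ≠ μ_2 (Welch's two-sample t-test, two-sided).
t = (x̄_1 − x̄_2)/√(s_1²/n_1 + s_2²/n_2) = (57.4 − 61.9)/√(6.14²/31 + 11.4²/31) = -1.935
Welch–Satterthwaite df ≈ 46.05
Two-sided p-value ≈ 0.059
Since p ≈ 0.059 > α = 0.05, fail to reject H0; the evidence is not statistically significant.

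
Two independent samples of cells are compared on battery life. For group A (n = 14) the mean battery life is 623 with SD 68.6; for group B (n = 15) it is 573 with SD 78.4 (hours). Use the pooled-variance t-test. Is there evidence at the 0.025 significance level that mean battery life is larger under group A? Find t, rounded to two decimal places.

1.82

Let group 1 = group A, group 2 = group B. H0: μ_1 = μ_2; H1: μ_1 > μ_2 (two-sample pooled-variance t-test, right-tailed).
s_p² = [(14−1)·68.6² + (15−1)·78.4²]/(14+15−2) = 5452.94
t = (623 − 573)/√[5452.94·(1/14 + 1/15)] = 1.82
df = n₁ + n₂ − 2 = 27
p-value = P(T ≥ 1.82) ≈ 0.040
Since p ≈ 0.040 > α = 0.025, fail to reject H0; the data do not provide sufficient evidence against H0.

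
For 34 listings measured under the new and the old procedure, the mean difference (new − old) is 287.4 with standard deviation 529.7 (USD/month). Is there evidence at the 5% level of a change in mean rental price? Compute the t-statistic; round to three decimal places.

H0: μ_d = 0; H1: μ_d ≠ 0 (paired t-test on the differences, two-sided).
t = d̄/(s_d/√n) = 287.4/(529.7/√34) = 3.164
df = n − 1 = 33
Two-sided p-value ≈ 0.0033
Since p ≈ 0.0033 < α = 0.05, reject H0; the data support H1.

3.164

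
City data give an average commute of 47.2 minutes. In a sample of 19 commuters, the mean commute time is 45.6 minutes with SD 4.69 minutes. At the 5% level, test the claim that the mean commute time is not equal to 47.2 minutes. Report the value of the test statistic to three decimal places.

H0: μ = 47.2; H1: μ ≠ 47.2 (one-sample t-test, two-sided).
t = (x̄ − μ₀)/(s/√n) = (45.6 − 47.2)/(4.69/√19) = -1.487
df = n − 1 = 18
Two-sided p-value ≈ 0.154
Since p ≈ 0.154 > α = 0.05, fail to reject H0; the data do not provide sufficient evidence against H0.

-1.487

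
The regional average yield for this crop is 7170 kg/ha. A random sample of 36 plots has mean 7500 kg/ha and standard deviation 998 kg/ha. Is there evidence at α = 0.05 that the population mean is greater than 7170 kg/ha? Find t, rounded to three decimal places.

H0: μ = 7170; H1: μ > 7170 (one-sample t-test, right-tailed).
t = (x̄ − μ₀)/(s/√n) = (7500 − 7170)/(998/√36) = 1.984
df = n − 1 = 35
p-value = P(T ≥ 1.984) ≈ 0.0276
Since p ≈ 0.0276 < α = 0.05, reject H0; the evidence is statistically significant.

1.984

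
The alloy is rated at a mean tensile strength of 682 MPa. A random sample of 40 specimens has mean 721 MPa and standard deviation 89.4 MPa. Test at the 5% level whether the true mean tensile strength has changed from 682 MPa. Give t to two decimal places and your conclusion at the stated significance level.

H0: μ = 682; H1: μ ≠ 682 (one-sample t-test, two-sided).
t = (x̄ − μ₀)/(s/√n) = (721 − 682)/(89.4/√40) = 2.76
df = n − 1 = 39
Two-sided p-value ≈ 0.0088
Since p ≈ 0.0088 < α = 0.05, reject H0; the evidence is statistically significant.

t = 2.76; reject H0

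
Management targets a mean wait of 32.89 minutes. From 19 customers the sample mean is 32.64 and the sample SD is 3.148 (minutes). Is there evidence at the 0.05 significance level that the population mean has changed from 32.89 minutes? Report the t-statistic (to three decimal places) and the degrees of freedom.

t = -0.346, df = 18

H0: μ = 32.89; H1: μ ≠ 32.89 (one-sample t-test, two-sided).
t = (x̄ − μ₀)/(s/√n) = (32.64 − 32.89)/(3.148/√19) = -0.346
df = n − 1 = 18
Two-sided p-value ≈ 0.7332
Since p ≈ 0.7332 > α = 0.05, fail to reject H0; the data do not provide sufficient evidence against H0.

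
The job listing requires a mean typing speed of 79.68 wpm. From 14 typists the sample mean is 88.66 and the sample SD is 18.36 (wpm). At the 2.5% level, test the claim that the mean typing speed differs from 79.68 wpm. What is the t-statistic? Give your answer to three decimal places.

1.830

H0: μ = 79.68; H1: μ ≠ 79.68 (one-sample t-test, two-sided).
t = (x̄ − μ₀)/(s/√n) = (88.66 − 79.68)/(18.36/√14) = 1.830
df = n − 1 = 13
Two-sided p-value ≈ 0.090
Since p ≈ 0.090 > α = 0.025, fail to reject H0; the data do not provide sufficient evidence against H0.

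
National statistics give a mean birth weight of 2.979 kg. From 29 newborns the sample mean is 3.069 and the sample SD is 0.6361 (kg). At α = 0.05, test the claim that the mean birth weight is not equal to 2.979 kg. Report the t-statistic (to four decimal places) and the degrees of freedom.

t = 0.7619, df = 28

H0: μ = 2.979; H1: μ ≠ 2.979 (one-sample t-test, two-sided).
t = (x̄ − μ₀)/(s/√n) = (3.069 − 2.979)/(0.6361/√29) = 0.7619
df = n − 1 = 28
Two-sided p-value ≈ 0.452
Since p ≈ 0.452 > α = 0.05, fail to reject H0; the data do not provide sufficient evidence against H0.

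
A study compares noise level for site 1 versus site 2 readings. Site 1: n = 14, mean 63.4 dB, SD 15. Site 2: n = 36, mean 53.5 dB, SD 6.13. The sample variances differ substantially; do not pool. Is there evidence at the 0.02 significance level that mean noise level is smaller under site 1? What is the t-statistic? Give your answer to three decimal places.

Let group 1 = site 1, group 2 = site 2. H0: μ_1 = μ_2; H1: μ_1 < μ_2 (Welch's two-sample t-test, left-tailed).
t = (x̄_1 − x̄_2)/√(s_1²/n_1 + s_2²/n_2) = (63.4 − 53.5)/√(15²/14 + 6.13²/36) = 2.393
Welch–Satterthwaite df ≈ 14.72
p-value = P(T ≤ 2.393) ≈ 0.9847
Since p ≈ 0.9847 > α = 0.02, fail to reject H0; the evidence is not statistically significant.

2.393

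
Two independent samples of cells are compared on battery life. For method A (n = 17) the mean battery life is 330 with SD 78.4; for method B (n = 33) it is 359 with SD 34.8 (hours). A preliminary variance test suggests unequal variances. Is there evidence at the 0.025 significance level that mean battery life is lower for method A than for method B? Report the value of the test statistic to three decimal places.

-1.453

Let group 1 = method A, group 2 = method B. H0: μ_1 = μ_2; H1: μ_1 < μ_2 (Welch's two-sample t-test, left-tailed).
t = (x̄_1 − x̄_2)/√(s_1²/n_1 + s_2²/n_2) = (330 − 359)/√(78.4²/17 + 34.8²/33) = -1.453
Welch–Satterthwaite df ≈ 19.31
p-value = P(T ≤ -1.453) ≈ 0.081
Since p ≈ 0.081 > α = 0.025, fail to reject H0; the evidence is not statistically significant.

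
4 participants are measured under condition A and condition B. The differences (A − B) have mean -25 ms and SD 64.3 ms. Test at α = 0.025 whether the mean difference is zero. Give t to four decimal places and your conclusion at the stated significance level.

H0: μ_d = 0; H1: μ_d ≠ 0 (paired t-test on the differences, two-sided).
t = d̄/(s_d/√n) = -25/(64.3/√4) = -0.7776
df = n − 1 = 3
Two-sided p-value ≈ 0.4935
Since p ≈ 0.4935 > α = 0.025, fail to reject H0; the data do not provide sufficient evidence against H0.

t = -0.7776; fail to reject H0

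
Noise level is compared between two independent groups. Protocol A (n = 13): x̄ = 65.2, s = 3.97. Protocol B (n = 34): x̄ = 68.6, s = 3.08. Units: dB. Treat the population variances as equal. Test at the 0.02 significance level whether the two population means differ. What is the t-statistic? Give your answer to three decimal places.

Let group 1 = protocol A, group 2 = protocol B. H0: μ_1 = μ_2; H1: μ_1 ≠ μ_2 (two-sample pooled-variance t-test, two-sided).
s_p² = [(13−1)·3.97² + (34−1)·3.08²]/(13+34−2) = 11.1596
t = (65.2 − 68.6)/√[11.1596·(1/13 + 1/34)] = -3.121
df = n₁ + n₂ − 2 = 45
Two-sided p-value ≈ 0.003
Since p ≈ 0.003 < α = 0.02, reject H0; the data support H1.

-3.121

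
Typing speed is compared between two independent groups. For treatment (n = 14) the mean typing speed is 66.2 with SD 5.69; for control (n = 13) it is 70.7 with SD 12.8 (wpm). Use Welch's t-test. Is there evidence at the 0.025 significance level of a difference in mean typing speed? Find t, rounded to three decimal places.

-1.165

Let group 1 = treatment, group 2 = control. H0: μ_1 = μ_2; H1: μ_1 ≠ μ_2 (Welch's two-sample t-test, two-sided).
t = (x̄_1 − x̄_2)/√(s_1²/n_1 + s_2²/n_2) = (66.2 − 70.7)/√(5.69²/14 + 12.8²/13) = -1.165
Welch–Satterthwaite df ≈ 16.30
Two-sided p-value ≈ 0.2607
Since p ≈ 0.2607 > α = 0.025, fail to reject H0; the data do not provide sufficient evidence against H0.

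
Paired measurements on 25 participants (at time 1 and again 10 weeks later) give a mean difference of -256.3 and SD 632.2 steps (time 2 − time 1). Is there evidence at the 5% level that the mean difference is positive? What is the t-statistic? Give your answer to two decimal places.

H0: μ_d = 0; H1: μ_d > 0 (paired t-test on the differences, right-tailed).
t = d̄/(s_d/√n) = -256.3/(632.2/√25) = -2.03
df = n − 1 = 24
p-value = P(T ≥ -2.03) ≈ 0.973
Since p ≈ 0.973 > α = 0.05, fail to reject H0; the data do not provide sufficient evidence against H0.

-2.03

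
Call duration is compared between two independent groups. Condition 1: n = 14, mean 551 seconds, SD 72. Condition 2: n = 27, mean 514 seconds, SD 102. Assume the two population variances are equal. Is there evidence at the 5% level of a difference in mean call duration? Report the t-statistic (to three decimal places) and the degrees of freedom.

t = 1.207, df = 39

Let group 1 = condition 1, group 2 = condition 2. H0: μ_1 = μ_2; H1: μ_1 ≠ μ_2 (two-sample pooled-variance t-test, two-sided).
s_p² = [(14−1)·72² + (27−1)·102²]/(14+27−2) = 8664
t = (551 − 514)/√[8664·(1/14 + 1/27)] = 1.207
df = n₁ + n₂ − 2 = 39
Two-sided p-value ≈ 0.235
Since p ≈ 0.235 > α = 0.05, fail to reject H0; the evidence is not statistically significant.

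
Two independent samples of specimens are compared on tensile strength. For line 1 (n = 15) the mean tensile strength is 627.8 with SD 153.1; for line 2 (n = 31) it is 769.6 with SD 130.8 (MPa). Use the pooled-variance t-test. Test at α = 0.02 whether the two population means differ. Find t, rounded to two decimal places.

Let group 1 = line 1, group 2 = line 2. H0: μ_1 = μ_2; H1: μ_1 ≠ μ_2 (two-sample pooled-variance t-test, two-sided).
s_p² = [(15−1)·153.1² + (31−1)·130.8²]/(15+31−2) = 19123
t = (627.8 − 769.6)/√[19123·(1/15 + 1/31)] = -3.26
df = n₁ + n₂ − 2 = 44
Two-sided p-value ≈ 0.002
Since p ≈ 0.002 < α = 0.02, reject H0; the data support H1.

-3.26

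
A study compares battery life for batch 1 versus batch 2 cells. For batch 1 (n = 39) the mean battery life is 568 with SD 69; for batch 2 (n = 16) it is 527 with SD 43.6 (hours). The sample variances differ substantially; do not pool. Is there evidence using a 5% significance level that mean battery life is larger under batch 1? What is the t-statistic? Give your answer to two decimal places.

Let group 1 = batch 1, group 2 = batch 2. H0: μ_1 = μ_2; H1: μ_1 > μ_2 (Welch's two-sample t-test, right-tailed).
t = (x̄_1 − x̄_2)/√(s_1²/n_1 + s_2²/n_2) = (568 − 527)/√(69²/39 + 43.6²/16) = 2.64
Welch–Satterthwaite df ≈ 43.52
p-value = P(T ≥ 2.64) ≈ 0.0057
Since p ≈ 0.0057 < α = 0.05, reject H0; the evidence is statistically significant.

2.64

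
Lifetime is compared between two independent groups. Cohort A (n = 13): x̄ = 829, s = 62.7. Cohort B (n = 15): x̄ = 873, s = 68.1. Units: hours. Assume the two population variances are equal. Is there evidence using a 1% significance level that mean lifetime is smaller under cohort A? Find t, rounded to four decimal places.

Let group 1 = cohort A, group 2 = cohort B. H0: μ_1 = μ_2; H1: μ_1 < μ_2 (two-sample pooled-variance t-test, left-tailed).
s_p² = [(13−1)·62.7² + (15−1)·68.1²]/(13+15−2) = 4311.62
t = (829 − 873)/√[4311.62·(1/13 + 1/15)] = -1.7684
df = n₁ + n₂ − 2 = 26
p-value = P(T ≤ -1.7684) ≈ 0.0444
Since p ≈ 0.0444 > α = 0.01, fail to reject H0; the data do not provide sufficient evidence against H0.

-1.7684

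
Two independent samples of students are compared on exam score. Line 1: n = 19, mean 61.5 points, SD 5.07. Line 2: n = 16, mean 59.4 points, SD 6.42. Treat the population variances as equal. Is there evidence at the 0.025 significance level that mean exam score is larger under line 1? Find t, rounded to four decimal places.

1.0814

Let group 1 = line 1, group 2 = line 2. H0: μ_1 = μ_2; H1: μ_1 > μ_2 (two-sample pooled-variance t-test, right-tailed).
s_p² = [(19−1)·5.07² + (16−1)·6.42²]/(19+16−2) = 32.7556
t = (61.5 − 59.4)/√[32.7556·(1/19 + 1/16)] = 1.0814
df = n₁ + n₂ − 2 = 33
p-value = P(T ≥ 1.0814) ≈ 0.144
Since p ≈ 0.144 > α = 0.025, fail to reject H0; the evidence is not statistically significant.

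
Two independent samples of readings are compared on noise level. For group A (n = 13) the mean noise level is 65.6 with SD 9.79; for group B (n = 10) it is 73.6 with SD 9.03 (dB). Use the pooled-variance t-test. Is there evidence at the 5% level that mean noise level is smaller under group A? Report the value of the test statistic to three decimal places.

Let group 1 = group A, group 2 = group B. H0: μ_1 = μ_2; H1: μ_1 < μ_2 (two-sample pooled-variance t-test, left-tailed).
s_p² = [(13−1)·9.79² + (10−1)·9.03²]/(13+10−2) = 89.7142
t = (65.6 − 73.6)/√[89.7142·(1/13 + 1/10)] = -2.008
df = n₁ + n₂ − 2 = 21
p-value = P(T ≤ -2.008) ≈ 0.029
Since p ≈ 0.029 < α = 0.05, reject H0; the evidence is statistically significant.

-2.008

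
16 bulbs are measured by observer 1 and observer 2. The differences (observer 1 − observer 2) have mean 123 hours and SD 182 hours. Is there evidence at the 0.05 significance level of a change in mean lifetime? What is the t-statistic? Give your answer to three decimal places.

H0: μ_d = 0; H1: μ_d ≠ 0 (paired t-test on the differences, two-sided).
t = d̄/(s_d/√n) = 123/(182/√16) = 2.703
df = n − 1 = 15
Two-sided p-value ≈ 0.016
Since p ≈ 0.016 < α = 0.05, reject H0; the data support H1.

2.703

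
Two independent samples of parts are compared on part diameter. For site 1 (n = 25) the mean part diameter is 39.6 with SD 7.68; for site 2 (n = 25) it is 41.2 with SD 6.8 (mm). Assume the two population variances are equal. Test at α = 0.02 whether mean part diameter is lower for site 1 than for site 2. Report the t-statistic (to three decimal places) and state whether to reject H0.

t = -0.780; fail to reject H0

Let group 1 = site 1, group 2 = site 2. H0: μ_1 = μ_2; H1: μ_1 < μ_2 (two-sample pooled-variance t-test, left-tailed).
s_p² = [(25−1)·7.68² + (25−1)·6.8²]/(25+25−2) = 52.6112
t = (39.6 − 41.2)/√[52.6112·(1/25 + 1/25)] = -0.780
df = n₁ + n₂ − 2 = 48
p-value = P(T ≤ -0.780) ≈ 0.220
Since p ≈ 0.220 > α = 0.02, fail to reject H0; the evidence is not statistically significant.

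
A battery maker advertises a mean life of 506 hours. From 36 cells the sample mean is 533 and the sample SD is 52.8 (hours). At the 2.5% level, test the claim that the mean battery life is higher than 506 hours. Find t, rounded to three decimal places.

H0: μ = 506; H1: μ > 506 (one-sample t-test, right-tailed).
t = (x̄ − μ₀)/(s/√n) = (533 − 506)/(52.8/√36) = 3.068
df = n − 1 = 35
p-value = P(T ≥ 3.068) ≈ 0.0021
Since p ≈ 0.0021 < α = 0.025, reject H0; the evidence is statistically significant.

3.068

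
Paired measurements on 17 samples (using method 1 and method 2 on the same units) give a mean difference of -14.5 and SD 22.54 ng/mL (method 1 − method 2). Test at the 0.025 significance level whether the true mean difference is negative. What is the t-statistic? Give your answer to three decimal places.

-2.652

H0: μ_d = 0; H1: μ_d < 0 (paired t-test on the differences, left-tailed).
t = d̄/(s_d/√n) = -14.5/(22.54/√17) = -2.652
df = n − 1 = 16
p-value = P(T ≤ -2.652) ≈ 0.009
Since p ≈ 0.009 < α = 0.025, reject H0; the evidence is statistically significant.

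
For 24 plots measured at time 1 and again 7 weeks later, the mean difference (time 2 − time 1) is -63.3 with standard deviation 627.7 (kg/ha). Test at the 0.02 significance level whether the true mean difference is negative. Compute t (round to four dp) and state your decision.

t = -0.4940; fail to reject H0

H0: μ_d = 0; H1: μ_d < 0 (paired t-test on the differences, left-tailed).
t = d̄/(s_d/√n) = -63.3/(627.7/√24) = -0.4940
df = n − 1 = 23
p-value = P(T ≤ -0.4940) ≈ 0.313
Since p ≈ 0.313 > α = 0.02, fail to reject H0; the data do not provide sufficient evidence against H0.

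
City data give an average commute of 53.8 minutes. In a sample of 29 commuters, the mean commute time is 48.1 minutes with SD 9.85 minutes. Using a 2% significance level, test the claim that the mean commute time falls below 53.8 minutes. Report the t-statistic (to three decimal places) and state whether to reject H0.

t = -3.116; reject H0

H0: μ = 53.8; H1: μ < 53.8 (one-sample t-test, left-tailed).
t = (x̄ − μ₀)/(s/√n) = (48.1 − 53.8)/(9.85/√29) = -3.116
df = n − 1 = 28
p-value = P(T ≤ -3.116) ≈ 0.0021
Since p ≈ 0.0021 < α = 0.02, reject H0; the evidence is statistically significant.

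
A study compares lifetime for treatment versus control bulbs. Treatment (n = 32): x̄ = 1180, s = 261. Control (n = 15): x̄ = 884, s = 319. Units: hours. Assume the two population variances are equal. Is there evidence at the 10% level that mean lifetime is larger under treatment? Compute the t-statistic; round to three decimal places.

3.374

Let group 1 = treatment, group 2 = control. H0: μ_1 = μ_2; H1: μ_1 > μ_2 (two-sample pooled-variance t-test, right-tailed).
s_p² = [(32−1)·261² + (15−1)·319²]/(32+15−2) = 78586.8
t = (1180 − 884)/√[78586.8·(1/32 + 1/15)] = 3.374
df = n₁ + n₂ − 2 = 45
p-value = P(T ≥ 3.374) ≈ 0.0008
Since p ≈ 0.0008 < α = 0.1, reject H0; the data support H1.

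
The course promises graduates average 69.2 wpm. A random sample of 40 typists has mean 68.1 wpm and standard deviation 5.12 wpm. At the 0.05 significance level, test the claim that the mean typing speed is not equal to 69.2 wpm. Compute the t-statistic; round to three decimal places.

H0: μ = 69.2; H1: μ ≠ 69.2 (one-sample t-test, two-sided).
t = (x̄ − μ₀)/(s/√n) = (68.1 − 69.2)/(5.12/√40) = -1.359
df = n − 1 = 39
Two-sided p-value ≈ 0.182
Since p ≈ 0.182 > α = 0.05, fail to reject H0; the evidence is not statistically significant.

-1.359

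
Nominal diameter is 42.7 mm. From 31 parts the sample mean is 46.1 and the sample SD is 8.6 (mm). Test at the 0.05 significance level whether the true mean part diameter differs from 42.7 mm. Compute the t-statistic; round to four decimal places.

H0: μ = 42.7; H1: μ ≠ 42.7 (one-sample t-test, two-sided).
t = (x̄ − μ₀)/(s/√n) = (46.1 − 42.7)/(8.6/√31) = 2.2012
df = n − 1 = 30
Two-sided p-value ≈ 0.036
Since p ≈ 0.036 < α = 0.05, reject H0; the data support H1.

2.2012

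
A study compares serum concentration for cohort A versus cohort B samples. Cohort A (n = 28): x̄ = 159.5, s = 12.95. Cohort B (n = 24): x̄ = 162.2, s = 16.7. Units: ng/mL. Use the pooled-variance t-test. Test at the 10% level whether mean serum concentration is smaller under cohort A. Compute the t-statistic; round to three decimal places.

Let group 1 = cohort A, group 2 = cohort B. H0: μ_1 = μ_2; H1: μ_1 < μ_2 (two-sample pooled-variance t-test, left-tailed).
s_p² = [(28−1)·12.95² + (24−1)·16.7²]/(28+24−2) = 218.849
t = (159.5 − 162.2)/√[218.849·(1/28 + 1/24)] = -0.656
df = n₁ + n₂ − 2 = 50
p-value = P(T ≤ -0.656) ≈ 0.2574
Since p ≈ 0.2574 > α = 0.1, fail to reject H0; the data do not provide sufficient evidence against H0.

-0.656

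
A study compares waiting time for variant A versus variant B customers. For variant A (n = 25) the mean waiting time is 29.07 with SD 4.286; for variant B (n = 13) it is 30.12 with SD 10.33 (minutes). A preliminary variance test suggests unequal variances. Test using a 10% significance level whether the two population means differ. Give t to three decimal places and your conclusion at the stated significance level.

Let group 1 = variant A, group 2 = variant B. H0: μ_1 = μ_2; H1: μ_1 ≠ μ_2 (Welch's two-sample t-test, two-sided).
t = (x̄_1 − x̄_2)/√(s_1²/n_1 + s_2²/n_2) = (29.07 − 30.12)/√(4.286²/25 + 10.33²/13) = -0.351
Welch–Satterthwaite df ≈ 14.19
Two-sided p-value ≈ 0.731
Since p ≈ 0.731 > α = 0.1, fail to reject H0; the data do not provide sufficient evidence against H0.

t = -0.351; fail to reject H0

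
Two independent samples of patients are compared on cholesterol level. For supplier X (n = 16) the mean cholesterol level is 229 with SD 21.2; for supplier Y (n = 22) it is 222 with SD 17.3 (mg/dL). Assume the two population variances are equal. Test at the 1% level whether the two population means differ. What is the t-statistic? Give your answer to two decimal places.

1.12

Let group 1 = supplier X, group 2 = supplier Y. H0: μ_1 = μ_2; H1: μ_1 ≠ μ_2 (two-sample pooled-variance t-test, two-sided).
s_p² = [(16−1)·21.2² + (22−1)·17.3²]/(16+22−2) = 361.853
t = (229 − 222)/√[361.853·(1/16 + 1/22)] = 1.12
df = n₁ + n₂ − 2 = 36
Two-sided p-value ≈ 0.270
Since p ≈ 0.270 > α = 0.01, fail to reject H0; the data do not provide sufficient evidence against H0.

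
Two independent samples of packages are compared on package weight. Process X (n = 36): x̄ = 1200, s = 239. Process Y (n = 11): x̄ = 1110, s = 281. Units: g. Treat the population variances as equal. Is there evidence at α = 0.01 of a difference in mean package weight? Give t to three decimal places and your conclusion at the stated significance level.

Let group 1 = process X, group 2 = process Y. H0: μ_1 = μ_2; H1: μ_1 ≠ μ_2 (two-sample pooled-variance t-test, two-sided).
s_p² = [(36−1)·239² + (11−1)·281²]/(36+11−2) = 61974.3
t = (1200 − 1110)/√[61974.3·(1/36 + 1/11)] = 1.049
df = n₁ + n₂ − 2 = 45
Two-sided p-value ≈ 0.2996
Since p ≈ 0.2996 > α = 0.01, fail to reject H0; the evidence is not statistically significant.

t = 1.049; fail to reject H0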